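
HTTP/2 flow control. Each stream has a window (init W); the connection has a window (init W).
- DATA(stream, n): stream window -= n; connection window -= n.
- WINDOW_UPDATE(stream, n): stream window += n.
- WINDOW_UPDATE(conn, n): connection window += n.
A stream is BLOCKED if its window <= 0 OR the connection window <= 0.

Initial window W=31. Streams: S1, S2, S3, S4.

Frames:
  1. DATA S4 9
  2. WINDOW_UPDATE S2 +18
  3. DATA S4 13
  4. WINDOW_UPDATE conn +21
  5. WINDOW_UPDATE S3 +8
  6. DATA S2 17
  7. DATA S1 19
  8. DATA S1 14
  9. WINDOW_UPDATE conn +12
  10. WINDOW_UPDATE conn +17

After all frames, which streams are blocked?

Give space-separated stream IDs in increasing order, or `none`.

Answer: S1

Derivation:
Op 1: conn=22 S1=31 S2=31 S3=31 S4=22 blocked=[]
Op 2: conn=22 S1=31 S2=49 S3=31 S4=22 blocked=[]
Op 3: conn=9 S1=31 S2=49 S3=31 S4=9 blocked=[]
Op 4: conn=30 S1=31 S2=49 S3=31 S4=9 blocked=[]
Op 5: conn=30 S1=31 S2=49 S3=39 S4=9 blocked=[]
Op 6: conn=13 S1=31 S2=32 S3=39 S4=9 blocked=[]
Op 7: conn=-6 S1=12 S2=32 S3=39 S4=9 blocked=[1, 2, 3, 4]
Op 8: conn=-20 S1=-2 S2=32 S3=39 S4=9 blocked=[1, 2, 3, 4]
Op 9: conn=-8 S1=-2 S2=32 S3=39 S4=9 blocked=[1, 2, 3, 4]
Op 10: conn=9 S1=-2 S2=32 S3=39 S4=9 blocked=[1]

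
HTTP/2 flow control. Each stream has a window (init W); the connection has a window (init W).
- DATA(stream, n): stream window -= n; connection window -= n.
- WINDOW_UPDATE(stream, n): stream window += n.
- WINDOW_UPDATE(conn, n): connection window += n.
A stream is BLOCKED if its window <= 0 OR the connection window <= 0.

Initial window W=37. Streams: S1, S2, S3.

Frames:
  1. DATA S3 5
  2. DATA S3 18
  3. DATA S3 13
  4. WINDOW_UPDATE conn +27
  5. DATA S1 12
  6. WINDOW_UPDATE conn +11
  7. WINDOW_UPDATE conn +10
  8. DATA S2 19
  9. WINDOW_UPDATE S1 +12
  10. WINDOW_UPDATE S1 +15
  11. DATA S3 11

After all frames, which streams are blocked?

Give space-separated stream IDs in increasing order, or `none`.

Answer: S3

Derivation:
Op 1: conn=32 S1=37 S2=37 S3=32 blocked=[]
Op 2: conn=14 S1=37 S2=37 S3=14 blocked=[]
Op 3: conn=1 S1=37 S2=37 S3=1 blocked=[]
Op 4: conn=28 S1=37 S2=37 S3=1 blocked=[]
Op 5: conn=16 S1=25 S2=37 S3=1 blocked=[]
Op 6: conn=27 S1=25 S2=37 S3=1 blocked=[]
Op 7: conn=37 S1=25 S2=37 S3=1 blocked=[]
Op 8: conn=18 S1=25 S2=18 S3=1 blocked=[]
Op 9: conn=18 S1=37 S2=18 S3=1 blocked=[]
Op 10: conn=18 S1=52 S2=18 S3=1 blocked=[]
Op 11: conn=7 S1=52 S2=18 S3=-10 blocked=[3]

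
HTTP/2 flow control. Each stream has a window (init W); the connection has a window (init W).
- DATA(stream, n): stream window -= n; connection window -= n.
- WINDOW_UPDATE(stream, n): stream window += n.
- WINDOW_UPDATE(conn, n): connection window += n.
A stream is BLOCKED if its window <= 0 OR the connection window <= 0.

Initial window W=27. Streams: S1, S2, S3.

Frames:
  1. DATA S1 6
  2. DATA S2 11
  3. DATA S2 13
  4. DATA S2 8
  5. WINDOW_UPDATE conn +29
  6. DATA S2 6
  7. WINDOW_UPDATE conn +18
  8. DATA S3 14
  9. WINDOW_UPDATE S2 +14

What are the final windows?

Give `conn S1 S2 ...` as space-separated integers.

Op 1: conn=21 S1=21 S2=27 S3=27 blocked=[]
Op 2: conn=10 S1=21 S2=16 S3=27 blocked=[]
Op 3: conn=-3 S1=21 S2=3 S3=27 blocked=[1, 2, 3]
Op 4: conn=-11 S1=21 S2=-5 S3=27 blocked=[1, 2, 3]
Op 5: conn=18 S1=21 S2=-5 S3=27 blocked=[2]
Op 6: conn=12 S1=21 S2=-11 S3=27 blocked=[2]
Op 7: conn=30 S1=21 S2=-11 S3=27 blocked=[2]
Op 8: conn=16 S1=21 S2=-11 S3=13 blocked=[2]
Op 9: conn=16 S1=21 S2=3 S3=13 blocked=[]

Answer: 16 21 3 13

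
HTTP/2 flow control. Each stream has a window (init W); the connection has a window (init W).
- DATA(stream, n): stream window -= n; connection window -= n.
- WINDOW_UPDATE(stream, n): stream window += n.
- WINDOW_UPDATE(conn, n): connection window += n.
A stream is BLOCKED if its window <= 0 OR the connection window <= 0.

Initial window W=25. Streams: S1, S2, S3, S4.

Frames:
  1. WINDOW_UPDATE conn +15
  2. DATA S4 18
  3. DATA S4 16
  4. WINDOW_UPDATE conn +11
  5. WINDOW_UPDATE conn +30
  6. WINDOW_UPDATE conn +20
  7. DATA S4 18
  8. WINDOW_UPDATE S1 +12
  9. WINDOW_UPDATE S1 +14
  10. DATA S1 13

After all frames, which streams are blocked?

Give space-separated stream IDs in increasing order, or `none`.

Answer: S4

Derivation:
Op 1: conn=40 S1=25 S2=25 S3=25 S4=25 blocked=[]
Op 2: conn=22 S1=25 S2=25 S3=25 S4=7 blocked=[]
Op 3: conn=6 S1=25 S2=25 S3=25 S4=-9 blocked=[4]
Op 4: conn=17 S1=25 S2=25 S3=25 S4=-9 blocked=[4]
Op 5: conn=47 S1=25 S2=25 S3=25 S4=-9 blocked=[4]
Op 6: conn=67 S1=25 S2=25 S3=25 S4=-9 blocked=[4]
Op 7: conn=49 S1=25 S2=25 S3=25 S4=-27 blocked=[4]
Op 8: conn=49 S1=37 S2=25 S3=25 S4=-27 blocked=[4]
Op 9: conn=49 S1=51 S2=25 S3=25 S4=-27 blocked=[4]
Op 10: conn=36 S1=38 S2=25 S3=25 S4=-27 blocked=[4]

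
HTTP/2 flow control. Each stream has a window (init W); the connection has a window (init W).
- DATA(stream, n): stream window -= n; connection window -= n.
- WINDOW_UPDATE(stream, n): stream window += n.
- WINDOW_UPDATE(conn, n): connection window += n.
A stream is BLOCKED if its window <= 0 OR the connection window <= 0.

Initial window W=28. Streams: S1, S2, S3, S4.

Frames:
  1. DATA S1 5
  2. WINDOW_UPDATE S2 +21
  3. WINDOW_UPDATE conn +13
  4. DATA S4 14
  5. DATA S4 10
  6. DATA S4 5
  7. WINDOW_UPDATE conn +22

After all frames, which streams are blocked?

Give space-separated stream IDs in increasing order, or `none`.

Op 1: conn=23 S1=23 S2=28 S3=28 S4=28 blocked=[]
Op 2: conn=23 S1=23 S2=49 S3=28 S4=28 blocked=[]
Op 3: conn=36 S1=23 S2=49 S3=28 S4=28 blocked=[]
Op 4: conn=22 S1=23 S2=49 S3=28 S4=14 blocked=[]
Op 5: conn=12 S1=23 S2=49 S3=28 S4=4 blocked=[]
Op 6: conn=7 S1=23 S2=49 S3=28 S4=-1 blocked=[4]
Op 7: conn=29 S1=23 S2=49 S3=28 S4=-1 blocked=[4]

Answer: S4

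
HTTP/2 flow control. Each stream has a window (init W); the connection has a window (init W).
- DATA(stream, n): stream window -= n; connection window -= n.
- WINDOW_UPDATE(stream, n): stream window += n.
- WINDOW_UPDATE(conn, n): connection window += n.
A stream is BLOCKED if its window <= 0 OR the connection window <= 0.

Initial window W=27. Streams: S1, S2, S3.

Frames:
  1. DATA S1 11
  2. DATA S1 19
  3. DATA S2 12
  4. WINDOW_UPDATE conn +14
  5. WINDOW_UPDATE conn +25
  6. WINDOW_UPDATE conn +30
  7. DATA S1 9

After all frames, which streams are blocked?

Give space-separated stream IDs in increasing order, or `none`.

Op 1: conn=16 S1=16 S2=27 S3=27 blocked=[]
Op 2: conn=-3 S1=-3 S2=27 S3=27 blocked=[1, 2, 3]
Op 3: conn=-15 S1=-3 S2=15 S3=27 blocked=[1, 2, 3]
Op 4: conn=-1 S1=-3 S2=15 S3=27 blocked=[1, 2, 3]
Op 5: conn=24 S1=-3 S2=15 S3=27 blocked=[1]
Op 6: conn=54 S1=-3 S2=15 S3=27 blocked=[1]
Op 7: conn=45 S1=-12 S2=15 S3=27 blocked=[1]

Answer: S1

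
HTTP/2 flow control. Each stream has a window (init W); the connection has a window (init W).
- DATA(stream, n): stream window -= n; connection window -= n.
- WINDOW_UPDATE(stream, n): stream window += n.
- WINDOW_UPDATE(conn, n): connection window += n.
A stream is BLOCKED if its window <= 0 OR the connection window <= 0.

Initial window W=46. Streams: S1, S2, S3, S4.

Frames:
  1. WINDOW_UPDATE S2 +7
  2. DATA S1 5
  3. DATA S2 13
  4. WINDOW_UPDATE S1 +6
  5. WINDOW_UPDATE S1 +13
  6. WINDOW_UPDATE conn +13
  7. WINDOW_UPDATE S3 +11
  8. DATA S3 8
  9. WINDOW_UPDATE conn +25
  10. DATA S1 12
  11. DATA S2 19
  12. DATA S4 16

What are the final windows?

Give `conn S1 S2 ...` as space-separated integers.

Answer: 11 48 21 49 30

Derivation:
Op 1: conn=46 S1=46 S2=53 S3=46 S4=46 blocked=[]
Op 2: conn=41 S1=41 S2=53 S3=46 S4=46 blocked=[]
Op 3: conn=28 S1=41 S2=40 S3=46 S4=46 blocked=[]
Op 4: conn=28 S1=47 S2=40 S3=46 S4=46 blocked=[]
Op 5: conn=28 S1=60 S2=40 S3=46 S4=46 blocked=[]
Op 6: conn=41 S1=60 S2=40 S3=46 S4=46 blocked=[]
Op 7: conn=41 S1=60 S2=40 S3=57 S4=46 blocked=[]
Op 8: conn=33 S1=60 S2=40 S3=49 S4=46 blocked=[]
Op 9: conn=58 S1=60 S2=40 S3=49 S4=46 blocked=[]
Op 10: conn=46 S1=48 S2=40 S3=49 S4=46 blocked=[]
Op 11: conn=27 S1=48 S2=21 S3=49 S4=46 blocked=[]
Op 12: conn=11 S1=48 S2=21 S3=49 S4=30 blocked=[]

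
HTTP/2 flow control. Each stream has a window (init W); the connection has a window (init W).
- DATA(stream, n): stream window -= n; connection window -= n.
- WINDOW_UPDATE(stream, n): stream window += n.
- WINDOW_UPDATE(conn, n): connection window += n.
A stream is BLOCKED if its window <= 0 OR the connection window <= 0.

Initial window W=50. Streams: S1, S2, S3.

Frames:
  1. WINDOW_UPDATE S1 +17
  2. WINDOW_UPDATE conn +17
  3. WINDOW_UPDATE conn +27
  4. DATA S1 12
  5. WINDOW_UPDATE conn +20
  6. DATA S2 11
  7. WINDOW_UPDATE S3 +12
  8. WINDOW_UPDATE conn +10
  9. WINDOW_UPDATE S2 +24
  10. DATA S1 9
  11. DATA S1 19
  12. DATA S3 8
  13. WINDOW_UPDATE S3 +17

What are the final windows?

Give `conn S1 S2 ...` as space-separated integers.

Op 1: conn=50 S1=67 S2=50 S3=50 blocked=[]
Op 2: conn=67 S1=67 S2=50 S3=50 blocked=[]
Op 3: conn=94 S1=67 S2=50 S3=50 blocked=[]
Op 4: conn=82 S1=55 S2=50 S3=50 blocked=[]
Op 5: conn=102 S1=55 S2=50 S3=50 blocked=[]
Op 6: conn=91 S1=55 S2=39 S3=50 blocked=[]
Op 7: conn=91 S1=55 S2=39 S3=62 blocked=[]
Op 8: conn=101 S1=55 S2=39 S3=62 blocked=[]
Op 9: conn=101 S1=55 S2=63 S3=62 blocked=[]
Op 10: conn=92 S1=46 S2=63 S3=62 blocked=[]
Op 11: conn=73 S1=27 S2=63 S3=62 blocked=[]
Op 12: conn=65 S1=27 S2=63 S3=54 blocked=[]
Op 13: conn=65 S1=27 S2=63 S3=71 blocked=[]

Answer: 65 27 63 71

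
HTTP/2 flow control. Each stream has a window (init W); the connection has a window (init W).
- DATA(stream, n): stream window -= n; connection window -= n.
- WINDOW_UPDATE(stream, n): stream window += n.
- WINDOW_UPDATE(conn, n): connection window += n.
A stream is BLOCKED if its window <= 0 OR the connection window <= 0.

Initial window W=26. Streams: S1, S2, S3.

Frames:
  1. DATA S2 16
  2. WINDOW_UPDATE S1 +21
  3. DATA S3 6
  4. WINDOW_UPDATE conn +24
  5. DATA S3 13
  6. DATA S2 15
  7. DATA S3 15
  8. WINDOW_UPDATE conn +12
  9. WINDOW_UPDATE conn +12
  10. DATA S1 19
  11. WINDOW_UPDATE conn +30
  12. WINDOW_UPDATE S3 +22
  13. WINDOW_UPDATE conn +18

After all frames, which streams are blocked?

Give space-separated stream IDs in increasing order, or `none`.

Op 1: conn=10 S1=26 S2=10 S3=26 blocked=[]
Op 2: conn=10 S1=47 S2=10 S3=26 blocked=[]
Op 3: conn=4 S1=47 S2=10 S3=20 blocked=[]
Op 4: conn=28 S1=47 S2=10 S3=20 blocked=[]
Op 5: conn=15 S1=47 S2=10 S3=7 blocked=[]
Op 6: conn=0 S1=47 S2=-5 S3=7 blocked=[1, 2, 3]
Op 7: conn=-15 S1=47 S2=-5 S3=-8 blocked=[1, 2, 3]
Op 8: conn=-3 S1=47 S2=-5 S3=-8 blocked=[1, 2, 3]
Op 9: conn=9 S1=47 S2=-5 S3=-8 blocked=[2, 3]
Op 10: conn=-10 S1=28 S2=-5 S3=-8 blocked=[1, 2, 3]
Op 11: conn=20 S1=28 S2=-5 S3=-8 blocked=[2, 3]
Op 12: conn=20 S1=28 S2=-5 S3=14 blocked=[2]
Op 13: conn=38 S1=28 S2=-5 S3=14 blocked=[2]

Answer: S2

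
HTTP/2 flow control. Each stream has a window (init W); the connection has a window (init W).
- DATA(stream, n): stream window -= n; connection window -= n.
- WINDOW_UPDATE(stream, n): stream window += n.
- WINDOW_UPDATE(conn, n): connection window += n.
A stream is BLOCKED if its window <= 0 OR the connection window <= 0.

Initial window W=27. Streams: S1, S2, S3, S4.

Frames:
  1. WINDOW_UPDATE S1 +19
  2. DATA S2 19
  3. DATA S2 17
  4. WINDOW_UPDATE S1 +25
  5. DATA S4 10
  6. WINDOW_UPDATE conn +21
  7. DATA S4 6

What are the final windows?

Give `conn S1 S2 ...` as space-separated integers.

Answer: -4 71 -9 27 11

Derivation:
Op 1: conn=27 S1=46 S2=27 S3=27 S4=27 blocked=[]
Op 2: conn=8 S1=46 S2=8 S3=27 S4=27 blocked=[]
Op 3: conn=-9 S1=46 S2=-9 S3=27 S4=27 blocked=[1, 2, 3, 4]
Op 4: conn=-9 S1=71 S2=-9 S3=27 S4=27 blocked=[1, 2, 3, 4]
Op 5: conn=-19 S1=71 S2=-9 S3=27 S4=17 blocked=[1, 2, 3, 4]
Op 6: conn=2 S1=71 S2=-9 S3=27 S4=17 blocked=[2]
Op 7: conn=-4 S1=71 S2=-9 S3=27 S4=11 blocked=[1, 2, 3, 4]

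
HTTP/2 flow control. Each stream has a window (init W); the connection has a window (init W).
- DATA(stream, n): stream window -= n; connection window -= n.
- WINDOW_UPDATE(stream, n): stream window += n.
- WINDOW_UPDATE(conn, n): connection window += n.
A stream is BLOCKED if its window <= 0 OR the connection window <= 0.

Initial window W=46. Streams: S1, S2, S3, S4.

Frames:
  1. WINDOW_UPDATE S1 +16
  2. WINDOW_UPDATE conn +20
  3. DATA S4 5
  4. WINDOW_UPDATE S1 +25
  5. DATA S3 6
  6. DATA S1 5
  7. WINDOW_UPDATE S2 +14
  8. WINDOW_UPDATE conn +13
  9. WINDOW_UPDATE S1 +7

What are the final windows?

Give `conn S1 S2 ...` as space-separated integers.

Op 1: conn=46 S1=62 S2=46 S3=46 S4=46 blocked=[]
Op 2: conn=66 S1=62 S2=46 S3=46 S4=46 blocked=[]
Op 3: conn=61 S1=62 S2=46 S3=46 S4=41 blocked=[]
Op 4: conn=61 S1=87 S2=46 S3=46 S4=41 blocked=[]
Op 5: conn=55 S1=87 S2=46 S3=40 S4=41 blocked=[]
Op 6: conn=50 S1=82 S2=46 S3=40 S4=41 blocked=[]
Op 7: conn=50 S1=82 S2=60 S3=40 S4=41 blocked=[]
Op 8: conn=63 S1=82 S2=60 S3=40 S4=41 blocked=[]
Op 9: conn=63 S1=89 S2=60 S3=40 S4=41 blocked=[]

Answer: 63 89 60 40 41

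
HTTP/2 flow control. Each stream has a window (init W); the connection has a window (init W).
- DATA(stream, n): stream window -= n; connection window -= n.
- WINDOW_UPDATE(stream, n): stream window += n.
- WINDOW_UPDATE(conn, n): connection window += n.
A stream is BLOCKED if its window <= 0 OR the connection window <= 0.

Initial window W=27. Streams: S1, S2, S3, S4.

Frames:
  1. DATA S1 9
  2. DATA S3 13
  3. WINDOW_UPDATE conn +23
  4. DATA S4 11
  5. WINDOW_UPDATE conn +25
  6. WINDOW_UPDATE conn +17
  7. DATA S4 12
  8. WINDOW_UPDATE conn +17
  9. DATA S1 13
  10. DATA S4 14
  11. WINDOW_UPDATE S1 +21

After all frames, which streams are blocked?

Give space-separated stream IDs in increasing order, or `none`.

Op 1: conn=18 S1=18 S2=27 S3=27 S4=27 blocked=[]
Op 2: conn=5 S1=18 S2=27 S3=14 S4=27 blocked=[]
Op 3: conn=28 S1=18 S2=27 S3=14 S4=27 blocked=[]
Op 4: conn=17 S1=18 S2=27 S3=14 S4=16 blocked=[]
Op 5: conn=42 S1=18 S2=27 S3=14 S4=16 blocked=[]
Op 6: conn=59 S1=18 S2=27 S3=14 S4=16 blocked=[]
Op 7: conn=47 S1=18 S2=27 S3=14 S4=4 blocked=[]
Op 8: conn=64 S1=18 S2=27 S3=14 S4=4 blocked=[]
Op 9: conn=51 S1=5 S2=27 S3=14 S4=4 blocked=[]
Op 10: conn=37 S1=5 S2=27 S3=14 S4=-10 blocked=[4]
Op 11: conn=37 S1=26 S2=27 S3=14 S4=-10 blocked=[4]

Answer: S4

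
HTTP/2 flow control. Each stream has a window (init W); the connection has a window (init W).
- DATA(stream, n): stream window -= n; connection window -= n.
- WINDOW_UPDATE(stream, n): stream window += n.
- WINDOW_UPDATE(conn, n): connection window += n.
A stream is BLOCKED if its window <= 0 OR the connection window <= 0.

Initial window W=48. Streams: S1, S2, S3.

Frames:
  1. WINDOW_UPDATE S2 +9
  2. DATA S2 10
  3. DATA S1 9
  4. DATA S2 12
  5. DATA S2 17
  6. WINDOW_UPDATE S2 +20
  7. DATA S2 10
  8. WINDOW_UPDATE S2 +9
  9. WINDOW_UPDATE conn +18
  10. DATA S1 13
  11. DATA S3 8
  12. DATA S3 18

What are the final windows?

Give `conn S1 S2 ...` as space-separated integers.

Op 1: conn=48 S1=48 S2=57 S3=48 blocked=[]
Op 2: conn=38 S1=48 S2=47 S3=48 blocked=[]
Op 3: conn=29 S1=39 S2=47 S3=48 blocked=[]
Op 4: conn=17 S1=39 S2=35 S3=48 blocked=[]
Op 5: conn=0 S1=39 S2=18 S3=48 blocked=[1, 2, 3]
Op 6: conn=0 S1=39 S2=38 S3=48 blocked=[1, 2, 3]
Op 7: conn=-10 S1=39 S2=28 S3=48 blocked=[1, 2, 3]
Op 8: conn=-10 S1=39 S2=37 S3=48 blocked=[1, 2, 3]
Op 9: conn=8 S1=39 S2=37 S3=48 blocked=[]
Op 10: conn=-5 S1=26 S2=37 S3=48 blocked=[1, 2, 3]
Op 11: conn=-13 S1=26 S2=37 S3=40 blocked=[1, 2, 3]
Op 12: conn=-31 S1=26 S2=37 S3=22 blocked=[1, 2, 3]

Answer: -31 26 37 22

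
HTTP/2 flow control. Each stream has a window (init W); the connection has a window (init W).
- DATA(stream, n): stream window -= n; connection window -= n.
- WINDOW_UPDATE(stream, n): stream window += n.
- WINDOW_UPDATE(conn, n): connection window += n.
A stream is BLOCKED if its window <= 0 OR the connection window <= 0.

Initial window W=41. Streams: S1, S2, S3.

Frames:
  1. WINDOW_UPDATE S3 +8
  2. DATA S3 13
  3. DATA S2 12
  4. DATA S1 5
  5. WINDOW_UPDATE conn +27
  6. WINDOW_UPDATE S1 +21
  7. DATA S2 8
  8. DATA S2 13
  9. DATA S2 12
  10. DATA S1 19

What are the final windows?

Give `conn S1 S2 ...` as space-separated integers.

Answer: -14 38 -4 36

Derivation:
Op 1: conn=41 S1=41 S2=41 S3=49 blocked=[]
Op 2: conn=28 S1=41 S2=41 S3=36 blocked=[]
Op 3: conn=16 S1=41 S2=29 S3=36 blocked=[]
Op 4: conn=11 S1=36 S2=29 S3=36 blocked=[]
Op 5: conn=38 S1=36 S2=29 S3=36 blocked=[]
Op 6: conn=38 S1=57 S2=29 S3=36 blocked=[]
Op 7: conn=30 S1=57 S2=21 S3=36 blocked=[]
Op 8: conn=17 S1=57 S2=8 S3=36 blocked=[]
Op 9: conn=5 S1=57 S2=-4 S3=36 blocked=[2]
Op 10: conn=-14 S1=38 S2=-4 S3=36 blocked=[1, 2, 3]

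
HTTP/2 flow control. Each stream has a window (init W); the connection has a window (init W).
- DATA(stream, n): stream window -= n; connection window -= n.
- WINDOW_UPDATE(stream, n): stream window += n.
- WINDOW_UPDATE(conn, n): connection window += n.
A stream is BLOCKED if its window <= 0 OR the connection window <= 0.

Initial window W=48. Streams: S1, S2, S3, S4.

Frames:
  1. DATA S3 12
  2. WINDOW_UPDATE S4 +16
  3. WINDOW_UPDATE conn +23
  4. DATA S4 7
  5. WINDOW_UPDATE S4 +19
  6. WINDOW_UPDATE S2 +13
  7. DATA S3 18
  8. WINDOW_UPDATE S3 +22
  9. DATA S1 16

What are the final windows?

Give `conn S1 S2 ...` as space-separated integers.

Op 1: conn=36 S1=48 S2=48 S3=36 S4=48 blocked=[]
Op 2: conn=36 S1=48 S2=48 S3=36 S4=64 blocked=[]
Op 3: conn=59 S1=48 S2=48 S3=36 S4=64 blocked=[]
Op 4: conn=52 S1=48 S2=48 S3=36 S4=57 blocked=[]
Op 5: conn=52 S1=48 S2=48 S3=36 S4=76 blocked=[]
Op 6: conn=52 S1=48 S2=61 S3=36 S4=76 blocked=[]
Op 7: conn=34 S1=48 S2=61 S3=18 S4=76 blocked=[]
Op 8: conn=34 S1=48 S2=61 S3=40 S4=76 blocked=[]
Op 9: conn=18 S1=32 S2=61 S3=40 S4=76 blocked=[]

Answer: 18 32 61 40 76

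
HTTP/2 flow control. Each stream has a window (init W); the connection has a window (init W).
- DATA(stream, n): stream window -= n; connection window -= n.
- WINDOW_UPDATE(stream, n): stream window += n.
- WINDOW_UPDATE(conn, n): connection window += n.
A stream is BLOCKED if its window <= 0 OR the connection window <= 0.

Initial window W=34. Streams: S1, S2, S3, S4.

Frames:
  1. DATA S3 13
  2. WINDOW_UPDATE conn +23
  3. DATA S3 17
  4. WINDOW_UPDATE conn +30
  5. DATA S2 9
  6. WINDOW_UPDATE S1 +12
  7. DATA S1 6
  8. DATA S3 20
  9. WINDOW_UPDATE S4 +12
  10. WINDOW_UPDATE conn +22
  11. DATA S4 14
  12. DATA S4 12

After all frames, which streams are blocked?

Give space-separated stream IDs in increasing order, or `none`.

Answer: S3

Derivation:
Op 1: conn=21 S1=34 S2=34 S3=21 S4=34 blocked=[]
Op 2: conn=44 S1=34 S2=34 S3=21 S4=34 blocked=[]
Op 3: conn=27 S1=34 S2=34 S3=4 S4=34 blocked=[]
Op 4: conn=57 S1=34 S2=34 S3=4 S4=34 blocked=[]
Op 5: conn=48 S1=34 S2=25 S3=4 S4=34 blocked=[]
Op 6: conn=48 S1=46 S2=25 S3=4 S4=34 blocked=[]
Op 7: conn=42 S1=40 S2=25 S3=4 S4=34 blocked=[]
Op 8: conn=22 S1=40 S2=25 S3=-16 S4=34 blocked=[3]
Op 9: conn=22 S1=40 S2=25 S3=-16 S4=46 blocked=[3]
Op 10: conn=44 S1=40 S2=25 S3=-16 S4=46 blocked=[3]
Op 11: conn=30 S1=40 S2=25 S3=-16 S4=32 blocked=[3]
Op 12: conn=18 S1=40 S2=25 S3=-16 S4=20 blocked=[3]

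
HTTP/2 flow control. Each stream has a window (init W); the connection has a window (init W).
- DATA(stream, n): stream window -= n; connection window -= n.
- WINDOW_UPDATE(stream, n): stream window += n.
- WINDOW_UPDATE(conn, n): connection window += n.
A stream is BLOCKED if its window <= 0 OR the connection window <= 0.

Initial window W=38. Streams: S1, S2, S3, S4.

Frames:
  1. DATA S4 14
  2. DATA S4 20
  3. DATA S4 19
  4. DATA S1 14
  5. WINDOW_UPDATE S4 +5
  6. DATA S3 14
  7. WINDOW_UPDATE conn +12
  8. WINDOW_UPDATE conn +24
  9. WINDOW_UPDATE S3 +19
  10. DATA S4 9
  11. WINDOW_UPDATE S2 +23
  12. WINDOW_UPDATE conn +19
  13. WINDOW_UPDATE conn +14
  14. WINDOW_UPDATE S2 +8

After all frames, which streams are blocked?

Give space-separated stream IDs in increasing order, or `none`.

Answer: S4

Derivation:
Op 1: conn=24 S1=38 S2=38 S3=38 S4=24 blocked=[]
Op 2: conn=4 S1=38 S2=38 S3=38 S4=4 blocked=[]
Op 3: conn=-15 S1=38 S2=38 S3=38 S4=-15 blocked=[1, 2, 3, 4]
Op 4: conn=-29 S1=24 S2=38 S3=38 S4=-15 blocked=[1, 2, 3, 4]
Op 5: conn=-29 S1=24 S2=38 S3=38 S4=-10 blocked=[1, 2, 3, 4]
Op 6: conn=-43 S1=24 S2=38 S3=24 S4=-10 blocked=[1, 2, 3, 4]
Op 7: conn=-31 S1=24 S2=38 S3=24 S4=-10 blocked=[1, 2, 3, 4]
Op 8: conn=-7 S1=24 S2=38 S3=24 S4=-10 blocked=[1, 2, 3, 4]
Op 9: conn=-7 S1=24 S2=38 S3=43 S4=-10 blocked=[1, 2, 3, 4]
Op 10: conn=-16 S1=24 S2=38 S3=43 S4=-19 blocked=[1, 2, 3, 4]
Op 11: conn=-16 S1=24 S2=61 S3=43 S4=-19 blocked=[1, 2, 3, 4]
Op 12: conn=3 S1=24 S2=61 S3=43 S4=-19 blocked=[4]
Op 13: conn=17 S1=24 S2=61 S3=43 S4=-19 blocked=[4]
Op 14: conn=17 S1=24 S2=69 S3=43 S4=-19 blocked=[4]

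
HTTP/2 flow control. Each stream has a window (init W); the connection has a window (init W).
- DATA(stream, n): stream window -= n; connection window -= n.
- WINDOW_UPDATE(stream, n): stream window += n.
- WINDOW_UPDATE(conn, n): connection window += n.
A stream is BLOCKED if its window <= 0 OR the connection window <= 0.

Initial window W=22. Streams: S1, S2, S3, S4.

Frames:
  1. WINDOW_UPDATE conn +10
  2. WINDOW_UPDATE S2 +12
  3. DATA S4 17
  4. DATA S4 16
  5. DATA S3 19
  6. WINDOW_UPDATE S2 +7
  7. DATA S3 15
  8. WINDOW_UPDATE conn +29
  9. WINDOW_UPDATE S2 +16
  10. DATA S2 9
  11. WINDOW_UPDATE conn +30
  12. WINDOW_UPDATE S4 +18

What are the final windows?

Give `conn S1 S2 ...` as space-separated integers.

Answer: 15 22 48 -12 7

Derivation:
Op 1: conn=32 S1=22 S2=22 S3=22 S4=22 blocked=[]
Op 2: conn=32 S1=22 S2=34 S3=22 S4=22 blocked=[]
Op 3: conn=15 S1=22 S2=34 S3=22 S4=5 blocked=[]
Op 4: conn=-1 S1=22 S2=34 S3=22 S4=-11 blocked=[1, 2, 3, 4]
Op 5: conn=-20 S1=22 S2=34 S3=3 S4=-11 blocked=[1, 2, 3, 4]
Op 6: conn=-20 S1=22 S2=41 S3=3 S4=-11 blocked=[1, 2, 3, 4]
Op 7: conn=-35 S1=22 S2=41 S3=-12 S4=-11 blocked=[1, 2, 3, 4]
Op 8: conn=-6 S1=22 S2=41 S3=-12 S4=-11 blocked=[1, 2, 3, 4]
Op 9: conn=-6 S1=22 S2=57 S3=-12 S4=-11 blocked=[1, 2, 3, 4]
Op 10: conn=-15 S1=22 S2=48 S3=-12 S4=-11 blocked=[1, 2, 3, 4]
Op 11: conn=15 S1=22 S2=48 S3=-12 S4=-11 blocked=[3, 4]
Op 12: conn=15 S1=22 S2=48 S3=-12 S4=7 blocked=[3]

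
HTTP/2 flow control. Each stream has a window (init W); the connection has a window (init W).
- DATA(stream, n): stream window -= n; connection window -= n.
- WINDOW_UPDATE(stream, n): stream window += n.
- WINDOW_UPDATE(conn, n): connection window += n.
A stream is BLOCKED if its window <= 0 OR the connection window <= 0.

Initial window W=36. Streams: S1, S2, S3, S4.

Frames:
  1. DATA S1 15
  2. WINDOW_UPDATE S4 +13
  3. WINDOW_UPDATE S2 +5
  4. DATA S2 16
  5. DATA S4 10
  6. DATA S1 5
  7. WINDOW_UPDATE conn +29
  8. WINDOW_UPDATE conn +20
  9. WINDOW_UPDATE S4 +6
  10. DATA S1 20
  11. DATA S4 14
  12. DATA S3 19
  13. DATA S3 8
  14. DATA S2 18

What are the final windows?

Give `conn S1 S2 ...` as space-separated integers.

Answer: -40 -4 7 9 31

Derivation:
Op 1: conn=21 S1=21 S2=36 S3=36 S4=36 blocked=[]
Op 2: conn=21 S1=21 S2=36 S3=36 S4=49 blocked=[]
Op 3: conn=21 S1=21 S2=41 S3=36 S4=49 blocked=[]
Op 4: conn=5 S1=21 S2=25 S3=36 S4=49 blocked=[]
Op 5: conn=-5 S1=21 S2=25 S3=36 S4=39 blocked=[1, 2, 3, 4]
Op 6: conn=-10 S1=16 S2=25 S3=36 S4=39 blocked=[1, 2, 3, 4]
Op 7: conn=19 S1=16 S2=25 S3=36 S4=39 blocked=[]
Op 8: conn=39 S1=16 S2=25 S3=36 S4=39 blocked=[]
Op 9: conn=39 S1=16 S2=25 S3=36 S4=45 blocked=[]
Op 10: conn=19 S1=-4 S2=25 S3=36 S4=45 blocked=[1]
Op 11: conn=5 S1=-4 S2=25 S3=36 S4=31 blocked=[1]
Op 12: conn=-14 S1=-4 S2=25 S3=17 S4=31 blocked=[1, 2, 3, 4]
Op 13: conn=-22 S1=-4 S2=25 S3=9 S4=31 blocked=[1, 2, 3, 4]
Op 14: conn=-40 S1=-4 S2=7 S3=9 S4=31 blocked=[1, 2, 3, 4]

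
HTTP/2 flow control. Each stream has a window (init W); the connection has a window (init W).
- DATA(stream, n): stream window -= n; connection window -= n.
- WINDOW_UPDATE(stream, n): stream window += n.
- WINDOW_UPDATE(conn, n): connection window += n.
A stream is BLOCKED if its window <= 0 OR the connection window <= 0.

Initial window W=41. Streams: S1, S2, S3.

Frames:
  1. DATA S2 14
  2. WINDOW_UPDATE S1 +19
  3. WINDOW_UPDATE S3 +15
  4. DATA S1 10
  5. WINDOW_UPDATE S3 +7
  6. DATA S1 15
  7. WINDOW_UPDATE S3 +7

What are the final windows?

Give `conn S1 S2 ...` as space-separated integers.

Answer: 2 35 27 70

Derivation:
Op 1: conn=27 S1=41 S2=27 S3=41 blocked=[]
Op 2: conn=27 S1=60 S2=27 S3=41 blocked=[]
Op 3: conn=27 S1=60 S2=27 S3=56 blocked=[]
Op 4: conn=17 S1=50 S2=27 S3=56 blocked=[]
Op 5: conn=17 S1=50 S2=27 S3=63 blocked=[]
Op 6: conn=2 S1=35 S2=27 S3=63 blocked=[]
Op 7: conn=2 S1=35 S2=27 S3=70 blocked=[]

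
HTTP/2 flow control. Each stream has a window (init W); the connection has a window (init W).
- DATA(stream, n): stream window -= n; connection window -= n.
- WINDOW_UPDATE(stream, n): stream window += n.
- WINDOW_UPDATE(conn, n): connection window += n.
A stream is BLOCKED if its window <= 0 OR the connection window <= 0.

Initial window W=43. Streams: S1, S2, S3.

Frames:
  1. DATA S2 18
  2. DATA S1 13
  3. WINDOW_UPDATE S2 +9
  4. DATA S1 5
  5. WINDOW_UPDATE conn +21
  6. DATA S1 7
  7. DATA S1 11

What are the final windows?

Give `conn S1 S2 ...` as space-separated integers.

Answer: 10 7 34 43

Derivation:
Op 1: conn=25 S1=43 S2=25 S3=43 blocked=[]
Op 2: conn=12 S1=30 S2=25 S3=43 blocked=[]
Op 3: conn=12 S1=30 S2=34 S3=43 blocked=[]
Op 4: conn=7 S1=25 S2=34 S3=43 blocked=[]
Op 5: conn=28 S1=25 S2=34 S3=43 blocked=[]
Op 6: conn=21 S1=18 S2=34 S3=43 blocked=[]
Op 7: conn=10 S1=7 S2=34 S3=43 blocked=[]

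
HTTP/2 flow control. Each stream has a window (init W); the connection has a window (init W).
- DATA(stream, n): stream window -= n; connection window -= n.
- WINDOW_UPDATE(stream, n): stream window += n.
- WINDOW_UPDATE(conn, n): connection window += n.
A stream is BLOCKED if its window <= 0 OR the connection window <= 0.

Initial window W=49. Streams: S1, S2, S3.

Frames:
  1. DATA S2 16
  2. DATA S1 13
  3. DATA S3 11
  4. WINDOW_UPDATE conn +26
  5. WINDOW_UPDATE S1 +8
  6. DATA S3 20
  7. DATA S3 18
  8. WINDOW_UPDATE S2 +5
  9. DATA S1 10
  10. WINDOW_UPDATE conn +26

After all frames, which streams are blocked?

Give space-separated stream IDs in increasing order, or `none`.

Answer: S3

Derivation:
Op 1: conn=33 S1=49 S2=33 S3=49 blocked=[]
Op 2: conn=20 S1=36 S2=33 S3=49 blocked=[]
Op 3: conn=9 S1=36 S2=33 S3=38 blocked=[]
Op 4: conn=35 S1=36 S2=33 S3=38 blocked=[]
Op 5: conn=35 S1=44 S2=33 S3=38 blocked=[]
Op 6: conn=15 S1=44 S2=33 S3=18 blocked=[]
Op 7: conn=-3 S1=44 S2=33 S3=0 blocked=[1, 2, 3]
Op 8: conn=-3 S1=44 S2=38 S3=0 blocked=[1, 2, 3]
Op 9: conn=-13 S1=34 S2=38 S3=0 blocked=[1, 2, 3]
Op 10: conn=13 S1=34 S2=38 S3=0 blocked=[3]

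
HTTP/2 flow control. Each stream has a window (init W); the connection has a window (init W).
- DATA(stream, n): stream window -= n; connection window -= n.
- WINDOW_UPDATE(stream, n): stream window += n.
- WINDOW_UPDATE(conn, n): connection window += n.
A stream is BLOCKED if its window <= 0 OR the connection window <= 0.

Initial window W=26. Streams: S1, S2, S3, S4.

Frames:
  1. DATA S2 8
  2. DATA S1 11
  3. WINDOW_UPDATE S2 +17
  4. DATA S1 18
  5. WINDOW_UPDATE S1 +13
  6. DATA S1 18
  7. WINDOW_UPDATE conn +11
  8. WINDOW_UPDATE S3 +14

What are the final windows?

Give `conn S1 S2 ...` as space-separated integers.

Op 1: conn=18 S1=26 S2=18 S3=26 S4=26 blocked=[]
Op 2: conn=7 S1=15 S2=18 S3=26 S4=26 blocked=[]
Op 3: conn=7 S1=15 S2=35 S3=26 S4=26 blocked=[]
Op 4: conn=-11 S1=-3 S2=35 S3=26 S4=26 blocked=[1, 2, 3, 4]
Op 5: conn=-11 S1=10 S2=35 S3=26 S4=26 blocked=[1, 2, 3, 4]
Op 6: conn=-29 S1=-8 S2=35 S3=26 S4=26 blocked=[1, 2, 3, 4]
Op 7: conn=-18 S1=-8 S2=35 S3=26 S4=26 blocked=[1, 2, 3, 4]
Op 8: conn=-18 S1=-8 S2=35 S3=40 S4=26 blocked=[1, 2, 3, 4]

Answer: -18 -8 35 40 26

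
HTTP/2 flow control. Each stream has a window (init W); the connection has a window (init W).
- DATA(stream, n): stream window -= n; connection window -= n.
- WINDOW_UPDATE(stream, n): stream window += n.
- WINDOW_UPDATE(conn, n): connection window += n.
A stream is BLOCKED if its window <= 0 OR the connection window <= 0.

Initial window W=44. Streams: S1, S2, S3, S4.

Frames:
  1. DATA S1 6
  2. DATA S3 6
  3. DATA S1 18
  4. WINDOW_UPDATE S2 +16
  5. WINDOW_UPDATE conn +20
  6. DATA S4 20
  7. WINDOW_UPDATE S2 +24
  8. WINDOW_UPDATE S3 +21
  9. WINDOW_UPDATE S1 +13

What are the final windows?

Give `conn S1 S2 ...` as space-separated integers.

Answer: 14 33 84 59 24

Derivation:
Op 1: conn=38 S1=38 S2=44 S3=44 S4=44 blocked=[]
Op 2: conn=32 S1=38 S2=44 S3=38 S4=44 blocked=[]
Op 3: conn=14 S1=20 S2=44 S3=38 S4=44 blocked=[]
Op 4: conn=14 S1=20 S2=60 S3=38 S4=44 blocked=[]
Op 5: conn=34 S1=20 S2=60 S3=38 S4=44 blocked=[]
Op 6: conn=14 S1=20 S2=60 S3=38 S4=24 blocked=[]
Op 7: conn=14 S1=20 S2=84 S3=38 S4=24 blocked=[]
Op 8: conn=14 S1=20 S2=84 S3=59 S4=24 blocked=[]
Op 9: conn=14 S1=33 S2=84 S3=59 S4=24 blocked=[]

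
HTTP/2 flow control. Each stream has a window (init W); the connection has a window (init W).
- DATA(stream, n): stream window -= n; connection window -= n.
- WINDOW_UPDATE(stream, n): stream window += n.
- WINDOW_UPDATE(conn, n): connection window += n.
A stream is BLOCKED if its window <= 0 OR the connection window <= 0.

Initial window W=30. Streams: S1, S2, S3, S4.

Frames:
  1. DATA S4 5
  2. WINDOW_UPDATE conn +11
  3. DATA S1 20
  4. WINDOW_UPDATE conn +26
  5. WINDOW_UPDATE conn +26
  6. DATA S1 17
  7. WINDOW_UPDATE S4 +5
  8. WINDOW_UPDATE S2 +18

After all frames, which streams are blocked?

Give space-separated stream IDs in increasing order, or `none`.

Answer: S1

Derivation:
Op 1: conn=25 S1=30 S2=30 S3=30 S4=25 blocked=[]
Op 2: conn=36 S1=30 S2=30 S3=30 S4=25 blocked=[]
Op 3: conn=16 S1=10 S2=30 S3=30 S4=25 blocked=[]
Op 4: conn=42 S1=10 S2=30 S3=30 S4=25 blocked=[]
Op 5: conn=68 S1=10 S2=30 S3=30 S4=25 blocked=[]
Op 6: conn=51 S1=-7 S2=30 S3=30 S4=25 blocked=[1]
Op 7: conn=51 S1=-7 S2=30 S3=30 S4=30 blocked=[1]
Op 8: conn=51 S1=-7 S2=48 S3=30 S4=30 blocked=[1]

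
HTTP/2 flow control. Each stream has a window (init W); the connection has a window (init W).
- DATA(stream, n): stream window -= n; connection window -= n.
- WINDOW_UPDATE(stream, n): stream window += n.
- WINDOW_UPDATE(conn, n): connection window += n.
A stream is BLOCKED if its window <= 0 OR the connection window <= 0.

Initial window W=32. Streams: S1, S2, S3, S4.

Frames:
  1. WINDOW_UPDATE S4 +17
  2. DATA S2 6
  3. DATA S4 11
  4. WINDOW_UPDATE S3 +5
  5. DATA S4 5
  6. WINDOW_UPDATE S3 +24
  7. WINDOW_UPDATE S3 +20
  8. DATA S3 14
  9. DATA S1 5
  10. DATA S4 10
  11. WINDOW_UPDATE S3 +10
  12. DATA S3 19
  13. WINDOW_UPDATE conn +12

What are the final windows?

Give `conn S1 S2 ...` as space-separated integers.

Op 1: conn=32 S1=32 S2=32 S3=32 S4=49 blocked=[]
Op 2: conn=26 S1=32 S2=26 S3=32 S4=49 blocked=[]
Op 3: conn=15 S1=32 S2=26 S3=32 S4=38 blocked=[]
Op 4: conn=15 S1=32 S2=26 S3=37 S4=38 blocked=[]
Op 5: conn=10 S1=32 S2=26 S3=37 S4=33 blocked=[]
Op 6: conn=10 S1=32 S2=26 S3=61 S4=33 blocked=[]
Op 7: conn=10 S1=32 S2=26 S3=81 S4=33 blocked=[]
Op 8: conn=-4 S1=32 S2=26 S3=67 S4=33 blocked=[1, 2, 3, 4]
Op 9: conn=-9 S1=27 S2=26 S3=67 S4=33 blocked=[1, 2, 3, 4]
Op 10: conn=-19 S1=27 S2=26 S3=67 S4=23 blocked=[1, 2, 3, 4]
Op 11: conn=-19 S1=27 S2=26 S3=77 S4=23 blocked=[1, 2, 3, 4]
Op 12: conn=-38 S1=27 S2=26 S3=58 S4=23 blocked=[1, 2, 3, 4]
Op 13: conn=-26 S1=27 S2=26 S3=58 S4=23 blocked=[1, 2, 3, 4]

Answer: -26 27 26 58 23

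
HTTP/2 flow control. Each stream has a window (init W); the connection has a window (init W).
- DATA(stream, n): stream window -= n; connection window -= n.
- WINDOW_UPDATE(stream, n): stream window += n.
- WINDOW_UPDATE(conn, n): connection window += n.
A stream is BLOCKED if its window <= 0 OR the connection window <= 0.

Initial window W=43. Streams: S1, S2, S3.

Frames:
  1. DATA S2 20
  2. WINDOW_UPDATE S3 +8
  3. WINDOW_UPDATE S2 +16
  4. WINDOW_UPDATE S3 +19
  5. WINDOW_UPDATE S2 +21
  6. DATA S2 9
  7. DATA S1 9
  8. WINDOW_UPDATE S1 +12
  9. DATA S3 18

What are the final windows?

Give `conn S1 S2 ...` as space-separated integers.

Op 1: conn=23 S1=43 S2=23 S3=43 blocked=[]
Op 2: conn=23 S1=43 S2=23 S3=51 blocked=[]
Op 3: conn=23 S1=43 S2=39 S3=51 blocked=[]
Op 4: conn=23 S1=43 S2=39 S3=70 blocked=[]
Op 5: conn=23 S1=43 S2=60 S3=70 blocked=[]
Op 6: conn=14 S1=43 S2=51 S3=70 blocked=[]
Op 7: conn=5 S1=34 S2=51 S3=70 blocked=[]
Op 8: conn=5 S1=46 S2=51 S3=70 blocked=[]
Op 9: conn=-13 S1=46 S2=51 S3=52 blocked=[1, 2, 3]

Answer: -13 46 51 52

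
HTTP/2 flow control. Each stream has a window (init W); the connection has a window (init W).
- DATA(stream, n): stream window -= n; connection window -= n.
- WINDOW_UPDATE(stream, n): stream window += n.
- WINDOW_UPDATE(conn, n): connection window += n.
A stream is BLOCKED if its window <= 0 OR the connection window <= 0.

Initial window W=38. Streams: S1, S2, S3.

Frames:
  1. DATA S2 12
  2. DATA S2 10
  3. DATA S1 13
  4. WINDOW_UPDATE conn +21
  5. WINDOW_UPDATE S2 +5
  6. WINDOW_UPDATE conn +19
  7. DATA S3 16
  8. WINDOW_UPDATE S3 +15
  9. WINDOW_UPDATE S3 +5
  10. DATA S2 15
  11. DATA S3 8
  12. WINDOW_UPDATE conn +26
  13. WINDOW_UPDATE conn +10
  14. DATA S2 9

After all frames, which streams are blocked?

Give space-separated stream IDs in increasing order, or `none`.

Op 1: conn=26 S1=38 S2=26 S3=38 blocked=[]
Op 2: conn=16 S1=38 S2=16 S3=38 blocked=[]
Op 3: conn=3 S1=25 S2=16 S3=38 blocked=[]
Op 4: conn=24 S1=25 S2=16 S3=38 blocked=[]
Op 5: conn=24 S1=25 S2=21 S3=38 blocked=[]
Op 6: conn=43 S1=25 S2=21 S3=38 blocked=[]
Op 7: conn=27 S1=25 S2=21 S3=22 blocked=[]
Op 8: conn=27 S1=25 S2=21 S3=37 blocked=[]
Op 9: conn=27 S1=25 S2=21 S3=42 blocked=[]
Op 10: conn=12 S1=25 S2=6 S3=42 blocked=[]
Op 11: conn=4 S1=25 S2=6 S3=34 blocked=[]
Op 12: conn=30 S1=25 S2=6 S3=34 blocked=[]
Op 13: conn=40 S1=25 S2=6 S3=34 blocked=[]
Op 14: conn=31 S1=25 S2=-3 S3=34 blocked=[2]

Answer: S2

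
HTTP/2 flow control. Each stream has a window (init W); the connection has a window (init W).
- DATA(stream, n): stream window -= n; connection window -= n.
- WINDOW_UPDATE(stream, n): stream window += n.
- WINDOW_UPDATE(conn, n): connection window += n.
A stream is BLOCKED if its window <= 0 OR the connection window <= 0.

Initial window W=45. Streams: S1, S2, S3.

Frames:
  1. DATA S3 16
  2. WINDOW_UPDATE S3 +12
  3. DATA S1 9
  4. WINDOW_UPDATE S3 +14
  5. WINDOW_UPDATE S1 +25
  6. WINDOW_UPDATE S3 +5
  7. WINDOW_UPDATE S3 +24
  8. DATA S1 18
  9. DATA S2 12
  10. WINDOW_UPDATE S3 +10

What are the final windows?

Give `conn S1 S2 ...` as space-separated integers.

Op 1: conn=29 S1=45 S2=45 S3=29 blocked=[]
Op 2: conn=29 S1=45 S2=45 S3=41 blocked=[]
Op 3: conn=20 S1=36 S2=45 S3=41 blocked=[]
Op 4: conn=20 S1=36 S2=45 S3=55 blocked=[]
Op 5: conn=20 S1=61 S2=45 S3=55 blocked=[]
Op 6: conn=20 S1=61 S2=45 S3=60 blocked=[]
Op 7: conn=20 S1=61 S2=45 S3=84 blocked=[]
Op 8: conn=2 S1=43 S2=45 S3=84 blocked=[]
Op 9: conn=-10 S1=43 S2=33 S3=84 blocked=[1, 2, 3]
Op 10: conn=-10 S1=43 S2=33 S3=94 blocked=[1, 2, 3]

Answer: -10 43 33 94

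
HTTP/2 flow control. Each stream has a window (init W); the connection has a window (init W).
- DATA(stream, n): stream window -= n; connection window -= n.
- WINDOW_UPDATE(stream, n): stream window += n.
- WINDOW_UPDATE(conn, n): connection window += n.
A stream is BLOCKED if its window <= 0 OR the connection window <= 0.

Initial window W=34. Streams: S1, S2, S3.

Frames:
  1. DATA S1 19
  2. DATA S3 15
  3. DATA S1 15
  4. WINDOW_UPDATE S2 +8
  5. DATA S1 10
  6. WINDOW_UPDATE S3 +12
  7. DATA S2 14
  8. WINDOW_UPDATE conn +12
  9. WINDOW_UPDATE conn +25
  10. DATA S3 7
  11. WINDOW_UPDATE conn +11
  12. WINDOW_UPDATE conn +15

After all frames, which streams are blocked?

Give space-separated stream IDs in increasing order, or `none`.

Answer: S1

Derivation:
Op 1: conn=15 S1=15 S2=34 S3=34 blocked=[]
Op 2: conn=0 S1=15 S2=34 S3=19 blocked=[1, 2, 3]
Op 3: conn=-15 S1=0 S2=34 S3=19 blocked=[1, 2, 3]
Op 4: conn=-15 S1=0 S2=42 S3=19 blocked=[1, 2, 3]
Op 5: conn=-25 S1=-10 S2=42 S3=19 blocked=[1, 2, 3]
Op 6: conn=-25 S1=-10 S2=42 S3=31 blocked=[1, 2, 3]
Op 7: conn=-39 S1=-10 S2=28 S3=31 blocked=[1, 2, 3]
Op 8: conn=-27 S1=-10 S2=28 S3=31 blocked=[1, 2, 3]
Op 9: conn=-2 S1=-10 S2=28 S3=31 blocked=[1, 2, 3]
Op 10: conn=-9 S1=-10 S2=28 S3=24 blocked=[1, 2, 3]
Op 11: conn=2 S1=-10 S2=28 S3=24 blocked=[1]
Op 12: conn=17 S1=-10 S2=28 S3=24 blocked=[1]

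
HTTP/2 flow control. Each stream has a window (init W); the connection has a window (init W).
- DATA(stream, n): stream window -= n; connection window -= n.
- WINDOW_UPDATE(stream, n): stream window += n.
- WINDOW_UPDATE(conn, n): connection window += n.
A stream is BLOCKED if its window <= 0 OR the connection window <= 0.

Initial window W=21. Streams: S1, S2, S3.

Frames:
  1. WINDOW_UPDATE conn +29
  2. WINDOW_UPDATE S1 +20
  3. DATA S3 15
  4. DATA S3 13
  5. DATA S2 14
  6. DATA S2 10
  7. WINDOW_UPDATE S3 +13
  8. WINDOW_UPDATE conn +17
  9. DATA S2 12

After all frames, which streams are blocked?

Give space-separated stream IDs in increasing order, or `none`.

Op 1: conn=50 S1=21 S2=21 S3=21 blocked=[]
Op 2: conn=50 S1=41 S2=21 S3=21 blocked=[]
Op 3: conn=35 S1=41 S2=21 S3=6 blocked=[]
Op 4: conn=22 S1=41 S2=21 S3=-7 blocked=[3]
Op 5: conn=8 S1=41 S2=7 S3=-7 blocked=[3]
Op 6: conn=-2 S1=41 S2=-3 S3=-7 blocked=[1, 2, 3]
Op 7: conn=-2 S1=41 S2=-3 S3=6 blocked=[1, 2, 3]
Op 8: conn=15 S1=41 S2=-3 S3=6 blocked=[2]
Op 9: conn=3 S1=41 S2=-15 S3=6 blocked=[2]

Answer: S2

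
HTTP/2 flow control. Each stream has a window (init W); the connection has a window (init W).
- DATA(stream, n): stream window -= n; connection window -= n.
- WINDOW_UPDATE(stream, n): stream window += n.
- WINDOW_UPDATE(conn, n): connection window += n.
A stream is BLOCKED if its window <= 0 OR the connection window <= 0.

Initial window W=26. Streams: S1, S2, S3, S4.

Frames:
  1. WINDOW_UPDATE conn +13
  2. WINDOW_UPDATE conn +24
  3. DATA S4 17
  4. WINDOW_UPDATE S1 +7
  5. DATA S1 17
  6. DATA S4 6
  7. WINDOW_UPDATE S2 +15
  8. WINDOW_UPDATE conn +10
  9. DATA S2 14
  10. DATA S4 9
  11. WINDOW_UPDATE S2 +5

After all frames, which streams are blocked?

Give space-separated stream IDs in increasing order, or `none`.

Op 1: conn=39 S1=26 S2=26 S3=26 S4=26 blocked=[]
Op 2: conn=63 S1=26 S2=26 S3=26 S4=26 blocked=[]
Op 3: conn=46 S1=26 S2=26 S3=26 S4=9 blocked=[]
Op 4: conn=46 S1=33 S2=26 S3=26 S4=9 blocked=[]
Op 5: conn=29 S1=16 S2=26 S3=26 S4=9 blocked=[]
Op 6: conn=23 S1=16 S2=26 S3=26 S4=3 blocked=[]
Op 7: conn=23 S1=16 S2=41 S3=26 S4=3 blocked=[]
Op 8: conn=33 S1=16 S2=41 S3=26 S4=3 blocked=[]
Op 9: conn=19 S1=16 S2=27 S3=26 S4=3 blocked=[]
Op 10: conn=10 S1=16 S2=27 S3=26 S4=-6 blocked=[4]
Op 11: conn=10 S1=16 S2=32 S3=26 S4=-6 blocked=[4]

Answer: S4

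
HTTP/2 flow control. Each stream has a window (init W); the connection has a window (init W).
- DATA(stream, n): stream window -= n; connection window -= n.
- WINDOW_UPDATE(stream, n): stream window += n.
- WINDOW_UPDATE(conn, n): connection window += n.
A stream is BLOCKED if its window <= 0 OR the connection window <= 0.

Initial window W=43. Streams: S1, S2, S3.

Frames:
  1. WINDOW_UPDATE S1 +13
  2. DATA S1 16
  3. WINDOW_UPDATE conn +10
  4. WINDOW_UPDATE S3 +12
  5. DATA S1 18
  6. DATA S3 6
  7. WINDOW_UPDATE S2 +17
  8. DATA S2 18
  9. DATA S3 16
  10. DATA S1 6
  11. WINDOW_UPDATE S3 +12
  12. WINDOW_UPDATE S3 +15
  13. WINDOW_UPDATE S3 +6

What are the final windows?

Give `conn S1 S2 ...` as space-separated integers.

Answer: -27 16 42 66

Derivation:
Op 1: conn=43 S1=56 S2=43 S3=43 blocked=[]
Op 2: conn=27 S1=40 S2=43 S3=43 blocked=[]
Op 3: conn=37 S1=40 S2=43 S3=43 blocked=[]
Op 4: conn=37 S1=40 S2=43 S3=55 blocked=[]
Op 5: conn=19 S1=22 S2=43 S3=55 blocked=[]
Op 6: conn=13 S1=22 S2=43 S3=49 blocked=[]
Op 7: conn=13 S1=22 S2=60 S3=49 blocked=[]
Op 8: conn=-5 S1=22 S2=42 S3=49 blocked=[1, 2, 3]
Op 9: conn=-21 S1=22 S2=42 S3=33 blocked=[1, 2, 3]
Op 10: conn=-27 S1=16 S2=42 S3=33 blocked=[1, 2, 3]
Op 11: conn=-27 S1=16 S2=42 S3=45 blocked=[1, 2, 3]
Op 12: conn=-27 S1=16 S2=42 S3=60 blocked=[1, 2, 3]
Op 13: conn=-27 S1=16 S2=42 S3=66 blocked=[1, 2, 3]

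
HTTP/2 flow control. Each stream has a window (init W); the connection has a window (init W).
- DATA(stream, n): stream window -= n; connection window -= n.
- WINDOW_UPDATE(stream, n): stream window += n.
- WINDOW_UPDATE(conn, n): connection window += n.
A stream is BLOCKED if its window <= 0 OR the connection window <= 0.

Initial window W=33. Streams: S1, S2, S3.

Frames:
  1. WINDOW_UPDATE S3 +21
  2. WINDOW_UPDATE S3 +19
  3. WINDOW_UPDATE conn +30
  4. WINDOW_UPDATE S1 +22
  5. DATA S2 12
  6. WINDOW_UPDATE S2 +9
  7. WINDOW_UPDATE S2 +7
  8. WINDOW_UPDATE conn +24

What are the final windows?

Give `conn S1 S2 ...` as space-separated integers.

Answer: 75 55 37 73

Derivation:
Op 1: conn=33 S1=33 S2=33 S3=54 blocked=[]
Op 2: conn=33 S1=33 S2=33 S3=73 blocked=[]
Op 3: conn=63 S1=33 S2=33 S3=73 blocked=[]
Op 4: conn=63 S1=55 S2=33 S3=73 blocked=[]
Op 5: conn=51 S1=55 S2=21 S3=73 blocked=[]
Op 6: conn=51 S1=55 S2=30 S3=73 blocked=[]
Op 7: conn=51 S1=55 S2=37 S3=73 blocked=[]
Op 8: conn=75 S1=55 S2=37 S3=73 blocked=[]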